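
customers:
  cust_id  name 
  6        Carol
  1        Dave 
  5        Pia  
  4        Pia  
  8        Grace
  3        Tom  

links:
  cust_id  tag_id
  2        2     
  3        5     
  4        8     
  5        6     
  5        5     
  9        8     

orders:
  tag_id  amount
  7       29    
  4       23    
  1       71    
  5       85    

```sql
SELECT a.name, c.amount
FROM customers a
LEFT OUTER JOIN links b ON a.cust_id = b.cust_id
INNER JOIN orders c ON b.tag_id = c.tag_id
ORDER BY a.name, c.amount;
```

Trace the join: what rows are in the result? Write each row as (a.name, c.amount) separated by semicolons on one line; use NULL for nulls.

Evaluate left to right. First `customers a LEFT JOIN links b` on cust_id: 7 row(s).
Then INNER JOIN `orders c` on tag_id: keep only rows whose b.tag_id appears in c.

(Pia, 85); (Tom, 85)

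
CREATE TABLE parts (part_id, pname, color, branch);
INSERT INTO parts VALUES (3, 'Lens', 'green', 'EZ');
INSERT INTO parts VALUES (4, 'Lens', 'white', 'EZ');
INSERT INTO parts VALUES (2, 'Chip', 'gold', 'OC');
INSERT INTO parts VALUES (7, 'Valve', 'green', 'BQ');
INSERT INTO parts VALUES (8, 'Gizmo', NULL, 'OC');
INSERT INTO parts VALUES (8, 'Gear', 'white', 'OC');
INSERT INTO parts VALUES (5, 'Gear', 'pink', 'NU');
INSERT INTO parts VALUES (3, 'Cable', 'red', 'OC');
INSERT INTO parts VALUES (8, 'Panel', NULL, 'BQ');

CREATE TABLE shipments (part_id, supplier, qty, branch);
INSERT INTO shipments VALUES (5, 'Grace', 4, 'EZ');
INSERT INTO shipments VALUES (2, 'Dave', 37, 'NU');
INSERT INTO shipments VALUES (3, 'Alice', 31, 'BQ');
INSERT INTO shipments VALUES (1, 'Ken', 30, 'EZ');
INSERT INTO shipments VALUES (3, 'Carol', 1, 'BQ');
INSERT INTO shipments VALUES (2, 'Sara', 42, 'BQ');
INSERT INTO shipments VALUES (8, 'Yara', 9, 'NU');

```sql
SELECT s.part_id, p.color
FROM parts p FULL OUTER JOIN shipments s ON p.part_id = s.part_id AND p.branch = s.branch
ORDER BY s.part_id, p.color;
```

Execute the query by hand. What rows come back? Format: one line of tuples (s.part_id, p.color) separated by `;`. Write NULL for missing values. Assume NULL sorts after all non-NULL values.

FULL OUTER JOIN keeps every row from both sides; unmatched rows get NULL for the other side's columns.
Matching on p.part_id = s.part_id AND p.branch = s.branch.
- p[0] part_id=3, branch=EZ → no match; kept with NULLs on the s side.
- p[1] part_id=4, branch=EZ → no match; kept with NULLs on the s side.
- p[2] part_id=2, branch=OC → no match; kept with NULLs on the s side.
- p[3] part_id=7, branch=BQ → no match; kept with NULLs on the s side.
- p[4] part_id=8, branch=OC → no match; kept with NULLs on the s side.
- p[5] part_id=8, branch=OC → no match; kept with NULLs on the s side.
- p[6] part_id=5, branch=NU → no match; kept with NULLs on the s side.
- p[7] part_id=3, branch=OC → no match; kept with NULLs on the s side.
- p[8] part_id=8, branch=BQ → no match; kept with NULLs on the s side.
- 7 s row(s) had no p match → kept, p columns NULL.

(1, NULL); (2, NULL); (2, NULL); (3, NULL); (3, NULL); (5, NULL); (8, NULL); (NULL, gold); (NULL, green); (NULL, green); (NULL, pink); (NULL, red); (NULL, white); (NULL, white); (NULL, NULL); (NULL, NULL)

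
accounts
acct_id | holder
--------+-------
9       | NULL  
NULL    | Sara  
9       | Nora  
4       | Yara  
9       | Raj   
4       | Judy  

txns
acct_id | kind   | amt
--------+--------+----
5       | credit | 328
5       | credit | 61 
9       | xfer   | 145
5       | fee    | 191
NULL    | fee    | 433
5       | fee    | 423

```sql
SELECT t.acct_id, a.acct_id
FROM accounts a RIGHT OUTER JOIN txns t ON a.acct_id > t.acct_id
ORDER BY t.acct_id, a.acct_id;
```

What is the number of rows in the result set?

14

RIGHT JOIN keeps every row from `txns`; unmatched rows get NULL for `accounts`'s columns.
Matching on a.acct_id > t.acct_id. A NULL in a compared column never satisfies the condition.
Matched pairs: 12; unmatched t rows kept: 2.
Total: 12 matched + 2 padded = 14 rows.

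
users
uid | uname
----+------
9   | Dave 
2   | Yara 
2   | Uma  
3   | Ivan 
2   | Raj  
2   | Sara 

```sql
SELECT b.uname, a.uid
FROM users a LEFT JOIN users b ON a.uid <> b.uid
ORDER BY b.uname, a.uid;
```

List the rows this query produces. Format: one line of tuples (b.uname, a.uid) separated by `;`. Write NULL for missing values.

LEFT JOIN keeps every row from `users a`; unmatched rows get NULL for `users b`'s columns.
Matching on a.uid <> b.uid.
Matched pairs: 18; unmatched a rows kept: 0.

(Dave, 2); (Dave, 2); (Dave, 2); (Dave, 2); (Dave, 3); (Ivan, 2); (Ivan, 2); (Ivan, 2); (Ivan, 2); (Ivan, 9); (Raj, 3); (Raj, 9); (Sara, 3); (Sara, 9); (Uma, 3); (Uma, 9); (Yara, 3); (Yara, 9)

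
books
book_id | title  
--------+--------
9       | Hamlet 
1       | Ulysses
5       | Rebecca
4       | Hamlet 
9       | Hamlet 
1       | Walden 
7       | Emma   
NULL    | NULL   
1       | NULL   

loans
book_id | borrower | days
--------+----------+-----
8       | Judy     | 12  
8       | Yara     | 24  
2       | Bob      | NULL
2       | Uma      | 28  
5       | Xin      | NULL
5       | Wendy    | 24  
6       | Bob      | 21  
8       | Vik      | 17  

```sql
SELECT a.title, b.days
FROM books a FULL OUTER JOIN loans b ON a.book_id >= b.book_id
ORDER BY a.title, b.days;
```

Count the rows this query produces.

FULL OUTER JOIN keeps every row from both sides; unmatched rows get NULL for the other side's columns.
Matching on a.book_id >= b.book_id. A NULL in a compared column never satisfies the condition.
- a (book_id=9) pairs with 8 row(s) of b.
- a (book_id=1) has no partner → padded with NULL.
- a (book_id=5) pairs with 4 row(s) of b.
- a (book_id=4) pairs with 2 row(s) of b.
- a (book_id=9) pairs with 8 row(s) of b.
- a (book_id=1) has no partner → padded with NULL.
- a (book_id=7) pairs with 5 row(s) of b.
- a (book_id=NULL) has no partner → padded with NULL.
- a (book_id=1) has no partner → padded with NULL.
Total: 27 matched + 4 padded = 31 rows.

31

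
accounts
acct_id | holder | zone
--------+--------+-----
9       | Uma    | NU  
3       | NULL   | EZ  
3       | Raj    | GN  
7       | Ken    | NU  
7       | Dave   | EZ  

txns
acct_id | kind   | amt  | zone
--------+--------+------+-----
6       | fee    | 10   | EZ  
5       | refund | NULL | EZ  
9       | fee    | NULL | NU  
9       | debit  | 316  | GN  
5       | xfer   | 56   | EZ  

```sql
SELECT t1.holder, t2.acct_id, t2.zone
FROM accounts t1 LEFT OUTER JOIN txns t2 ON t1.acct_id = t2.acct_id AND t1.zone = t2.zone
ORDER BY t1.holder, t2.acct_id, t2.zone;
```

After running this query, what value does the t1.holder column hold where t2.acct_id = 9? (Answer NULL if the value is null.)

LEFT JOIN keeps every row from `accounts`; unmatched rows get NULL for `txns`'s columns.
Matching on t1.acct_id = t2.acct_id AND t1.zone = t2.zone.
Matched pairs: 1; unmatched t1 rows kept: 4.

Uma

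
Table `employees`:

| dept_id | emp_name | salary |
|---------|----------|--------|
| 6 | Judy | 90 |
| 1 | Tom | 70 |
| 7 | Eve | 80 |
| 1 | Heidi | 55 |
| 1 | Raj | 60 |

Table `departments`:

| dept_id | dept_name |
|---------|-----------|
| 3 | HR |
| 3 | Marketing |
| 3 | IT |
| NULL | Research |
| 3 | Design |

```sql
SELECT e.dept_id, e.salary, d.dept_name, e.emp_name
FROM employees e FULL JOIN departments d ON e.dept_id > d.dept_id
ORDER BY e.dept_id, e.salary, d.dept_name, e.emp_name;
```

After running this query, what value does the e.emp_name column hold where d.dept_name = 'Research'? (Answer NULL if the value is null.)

FULL OUTER JOIN keeps every row from both sides; unmatched rows get NULL for the other side's columns.
Matching on e.dept_id > d.dept_id. A NULL in a compared column never satisfies the condition.
Matched pairs: 8; unmatched e rows kept: 3; unmatched d rows kept: 1.

NULL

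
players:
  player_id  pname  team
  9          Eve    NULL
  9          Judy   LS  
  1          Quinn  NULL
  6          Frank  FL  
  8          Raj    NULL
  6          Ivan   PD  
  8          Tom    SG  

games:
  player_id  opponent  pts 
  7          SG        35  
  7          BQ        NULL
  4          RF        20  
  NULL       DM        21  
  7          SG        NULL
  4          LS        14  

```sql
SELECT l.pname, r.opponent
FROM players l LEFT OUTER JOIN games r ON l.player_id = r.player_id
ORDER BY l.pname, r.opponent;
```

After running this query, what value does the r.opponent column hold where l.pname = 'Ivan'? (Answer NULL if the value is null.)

LEFT JOIN keeps every row from `players`; unmatched rows get NULL for `games`'s columns.
Matching on l.player_id = r.player_id. A NULL in a compared column never satisfies the condition.
- l[0] player_id=9 → no match; kept with NULLs on the r side.
- l[1] player_id=9 → no match; kept with NULLs on the r side.
- l[2] player_id=1 → no match; kept with NULLs on the r side.
- l[3] player_id=6 → no match; kept with NULLs on the r side.
- l[4] player_id=8 → no match; kept with NULLs on the r side.
- l[5] player_id=6 → no match; kept with NULLs on the r side.
- l[6] player_id=8 → no match; kept with NULLs on the r side.

NULL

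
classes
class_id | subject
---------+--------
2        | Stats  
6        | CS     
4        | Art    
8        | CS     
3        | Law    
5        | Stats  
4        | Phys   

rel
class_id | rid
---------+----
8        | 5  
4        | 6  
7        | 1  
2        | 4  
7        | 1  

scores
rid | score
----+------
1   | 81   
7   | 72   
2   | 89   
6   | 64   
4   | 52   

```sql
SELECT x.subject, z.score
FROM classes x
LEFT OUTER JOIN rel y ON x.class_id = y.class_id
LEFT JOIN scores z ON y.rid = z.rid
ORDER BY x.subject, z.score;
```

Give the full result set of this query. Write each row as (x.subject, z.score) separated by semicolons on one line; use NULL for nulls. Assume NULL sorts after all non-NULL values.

(Art, 64); (CS, NULL); (CS, NULL); (Law, NULL); (Phys, 64); (Stats, 52); (Stats, NULL)

Evaluate left to right. First `classes x LEFT JOIN rel y` on class_id: 7 row(s).
Then LEFT JOIN `scores z` on rid: each of those 7 rows is kept; rows whose y.rid has no match in z get NULL for z's columns.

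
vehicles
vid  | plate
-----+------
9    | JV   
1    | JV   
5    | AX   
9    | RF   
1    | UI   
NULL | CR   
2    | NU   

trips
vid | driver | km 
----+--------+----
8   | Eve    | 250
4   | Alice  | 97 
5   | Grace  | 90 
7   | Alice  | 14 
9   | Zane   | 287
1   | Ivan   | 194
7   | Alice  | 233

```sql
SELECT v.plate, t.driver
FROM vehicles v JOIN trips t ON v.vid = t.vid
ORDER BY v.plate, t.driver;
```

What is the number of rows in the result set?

5

INNER JOIN keeps only pairs where the ON condition holds.
Matching on v.vid = t.vid. A NULL in a compared column never satisfies the condition.
Matched pairs: 5.
Total: 5 rows.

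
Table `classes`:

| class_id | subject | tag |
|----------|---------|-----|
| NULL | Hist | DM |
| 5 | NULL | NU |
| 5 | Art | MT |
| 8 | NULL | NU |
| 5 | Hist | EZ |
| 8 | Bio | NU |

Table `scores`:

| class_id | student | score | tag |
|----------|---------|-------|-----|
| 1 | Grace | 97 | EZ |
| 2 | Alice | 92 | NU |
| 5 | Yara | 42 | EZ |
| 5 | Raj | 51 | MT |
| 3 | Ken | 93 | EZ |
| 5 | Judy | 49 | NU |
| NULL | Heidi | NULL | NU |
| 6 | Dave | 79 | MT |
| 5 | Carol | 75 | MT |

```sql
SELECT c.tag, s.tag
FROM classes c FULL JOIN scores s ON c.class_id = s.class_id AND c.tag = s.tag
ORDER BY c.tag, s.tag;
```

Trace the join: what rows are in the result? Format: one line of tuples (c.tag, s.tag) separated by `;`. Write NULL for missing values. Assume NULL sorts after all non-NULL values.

FULL OUTER JOIN keeps every row from both sides; unmatched rows get NULL for the other side's columns.
Matching on c.class_id = s.class_id AND c.tag = s.tag. A NULL in a compared column never satisfies the condition.
- c[0] class_id=NULL, tag=DM → no match; kept with NULLs on the s side.
- c[1] class_id=5, tag=NU → 1 match(es) in s → 1 row(s).
- c[2] class_id=5, tag=MT → 2 match(es) in s → 2 row(s).
- c[3] class_id=8, tag=NU → no match; kept with NULLs on the s side.
- c[4] class_id=5, tag=EZ → 1 match(es) in s → 1 row(s).
- c[5] class_id=8, tag=NU → no match; kept with NULLs on the s side.
- 5 row(s) from s found no c partner → padded with NULL.

(DM, NULL); (EZ, EZ); (MT, MT); (MT, MT); (NU, NU); (NU, NULL); (NU, NULL); (NULL, EZ); (NULL, EZ); (NULL, MT); (NULL, NU); (NULL, NU)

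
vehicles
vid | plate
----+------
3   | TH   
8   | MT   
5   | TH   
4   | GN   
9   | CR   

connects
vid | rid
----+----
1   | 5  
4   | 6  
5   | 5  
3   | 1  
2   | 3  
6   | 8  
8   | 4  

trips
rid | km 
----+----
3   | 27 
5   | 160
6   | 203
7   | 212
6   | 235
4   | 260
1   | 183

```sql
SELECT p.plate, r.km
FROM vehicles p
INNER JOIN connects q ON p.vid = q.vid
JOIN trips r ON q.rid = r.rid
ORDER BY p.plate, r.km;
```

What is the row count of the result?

Joins associate left-to-right: vehicles INNER JOIN connects on vid gives 4 intermediate row(s).
Then INNER JOIN `trips r` on rid: keep only rows whose q.rid appears in r.
Result: 5 row(s).

5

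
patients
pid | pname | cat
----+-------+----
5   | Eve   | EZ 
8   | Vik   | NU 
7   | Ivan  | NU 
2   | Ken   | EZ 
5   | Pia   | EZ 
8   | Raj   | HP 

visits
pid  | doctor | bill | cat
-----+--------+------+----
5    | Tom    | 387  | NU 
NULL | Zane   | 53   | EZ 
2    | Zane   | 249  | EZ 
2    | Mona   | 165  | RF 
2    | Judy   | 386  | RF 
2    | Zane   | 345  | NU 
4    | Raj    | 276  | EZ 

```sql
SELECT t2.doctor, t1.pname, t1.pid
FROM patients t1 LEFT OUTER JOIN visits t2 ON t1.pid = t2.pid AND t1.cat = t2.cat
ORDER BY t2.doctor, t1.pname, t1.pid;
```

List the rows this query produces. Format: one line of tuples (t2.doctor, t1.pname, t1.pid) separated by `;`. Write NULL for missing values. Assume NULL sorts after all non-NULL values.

(Zane, Ken, 2); (NULL, Eve, 5); (NULL, Ivan, 7); (NULL, Pia, 5); (NULL, Raj, 8); (NULL, Vik, 8)

LEFT JOIN keeps every row from `patients`; unmatched rows get NULL for `visits`'s columns.
Matching on t1.pid = t2.pid AND t1.cat = t2.cat. A NULL in a compared column never satisfies the condition.
Matched pairs: 1; unmatched t1 rows kept: 5.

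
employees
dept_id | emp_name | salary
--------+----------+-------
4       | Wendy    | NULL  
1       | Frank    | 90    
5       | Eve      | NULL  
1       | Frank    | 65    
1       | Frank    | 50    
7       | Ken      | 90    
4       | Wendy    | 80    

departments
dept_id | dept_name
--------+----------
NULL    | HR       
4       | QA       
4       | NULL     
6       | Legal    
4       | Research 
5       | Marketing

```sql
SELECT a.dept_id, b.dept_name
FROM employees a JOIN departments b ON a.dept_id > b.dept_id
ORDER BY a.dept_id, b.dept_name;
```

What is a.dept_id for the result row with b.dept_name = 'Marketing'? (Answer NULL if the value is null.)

7

INNER JOIN keeps only pairs where the ON condition holds.
Matching on a.dept_id > b.dept_id. A NULL in a compared column never satisfies the condition.
Matched pairs: 8.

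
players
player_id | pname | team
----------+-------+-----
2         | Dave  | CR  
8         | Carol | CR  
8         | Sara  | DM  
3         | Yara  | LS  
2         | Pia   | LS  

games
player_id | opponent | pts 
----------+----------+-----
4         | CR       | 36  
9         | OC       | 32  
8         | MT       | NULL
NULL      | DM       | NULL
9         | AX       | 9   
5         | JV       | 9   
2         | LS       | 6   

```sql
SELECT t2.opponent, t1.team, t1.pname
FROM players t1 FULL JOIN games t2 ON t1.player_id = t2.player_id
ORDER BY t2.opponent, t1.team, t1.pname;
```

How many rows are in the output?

10

FULL OUTER JOIN keeps every row from both sides; unmatched rows get NULL for the other side's columns.
Matching on t1.player_id = t2.player_id. A NULL in a compared column never satisfies the condition.
- player_id=2: 1 matching t2 row(s), so 1 row(s) emitted.
- player_id=8: 1 matching t2 row(s), so 1 row(s) emitted.
- player_id=8: 1 matching t2 row(s), so 1 row(s) emitted.
- player_id=3: no t2 row matches, row kept with t2 columns NULL.
- player_id=2: 1 matching t2 row(s), so 1 row(s) emitted.
- 5 t2 row(s) had no t1 match → kept, t1 columns NULL.
Total: 4 matched + 6 padded = 10 rows.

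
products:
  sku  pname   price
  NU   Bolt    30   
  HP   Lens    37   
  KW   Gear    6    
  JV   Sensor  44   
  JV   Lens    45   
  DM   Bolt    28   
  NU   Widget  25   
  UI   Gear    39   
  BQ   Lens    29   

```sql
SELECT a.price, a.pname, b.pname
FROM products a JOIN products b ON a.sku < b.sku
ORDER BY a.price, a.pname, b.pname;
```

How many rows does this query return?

INNER JOIN keeps only pairs where the ON condition holds.
Matching on a.sku < b.sku.
- sku=NU: 1 matching b row(s), so 1 row(s) emitted.
- sku=HP: 6 matching b row(s), so 6 row(s) emitted.
- sku=KW: 3 matching b row(s), so 3 row(s) emitted.
- sku=JV: 4 matching b row(s), so 4 row(s) emitted.
- sku=JV: 4 matching b row(s), so 4 row(s) emitted.
- sku=DM: 7 matching b row(s), so 7 row(s) emitted.
- sku=NU: 1 matching b row(s), so 1 row(s) emitted.
- sku=UI: no matching b row, dropped.
- sku=BQ: 8 matching b row(s), so 8 row(s) emitted.
Total: 34 rows.

34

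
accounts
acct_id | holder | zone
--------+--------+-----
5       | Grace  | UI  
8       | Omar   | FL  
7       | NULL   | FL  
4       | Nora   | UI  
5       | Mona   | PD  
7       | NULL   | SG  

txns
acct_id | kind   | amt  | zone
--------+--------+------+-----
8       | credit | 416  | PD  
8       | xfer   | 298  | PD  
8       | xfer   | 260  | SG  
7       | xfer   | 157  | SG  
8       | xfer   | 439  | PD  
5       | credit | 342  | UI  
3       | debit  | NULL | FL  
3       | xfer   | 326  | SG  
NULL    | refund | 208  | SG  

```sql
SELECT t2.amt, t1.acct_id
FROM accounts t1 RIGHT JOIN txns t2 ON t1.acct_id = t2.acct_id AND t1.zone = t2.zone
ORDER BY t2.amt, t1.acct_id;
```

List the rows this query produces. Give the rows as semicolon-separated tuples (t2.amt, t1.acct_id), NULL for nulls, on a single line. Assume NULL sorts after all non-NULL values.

RIGHT JOIN keeps every row from `txns`; unmatched rows get NULL for `accounts`'s columns.
Matching on t1.acct_id = t2.acct_id AND t1.zone = t2.zone. A NULL in a compared column never satisfies the condition.
- t1 row (acct_id=5, zone=UI): matches 1 t2 row(s) → 1 output row(s).
- t1 row (acct_id=8, zone=FL): no match.
- t1 row (acct_id=7, zone=FL): no match.
- t1 row (acct_id=4, zone=UI): no match.
- t1 row (acct_id=5, zone=PD): no match.
- t1 row (acct_id=7, zone=SG): matches 1 t2 row(s) → 1 output row(s).
- 7 t2 row(s) had no t1 match → kept, t1 columns NULL.
After projecting and ordering:
t2.amt | t1.acct_id
157 | 7
208 | NULL
260 | NULL
298 | NULL
326 | NULL
342 | 5
416 | NULL
439 | NULL
NULL | NULL

(157, 7); (208, NULL); (260, NULL); (298, NULL); (326, NULL); (342, 5); (416, NULL); (439, NULL); (NULL, NULL)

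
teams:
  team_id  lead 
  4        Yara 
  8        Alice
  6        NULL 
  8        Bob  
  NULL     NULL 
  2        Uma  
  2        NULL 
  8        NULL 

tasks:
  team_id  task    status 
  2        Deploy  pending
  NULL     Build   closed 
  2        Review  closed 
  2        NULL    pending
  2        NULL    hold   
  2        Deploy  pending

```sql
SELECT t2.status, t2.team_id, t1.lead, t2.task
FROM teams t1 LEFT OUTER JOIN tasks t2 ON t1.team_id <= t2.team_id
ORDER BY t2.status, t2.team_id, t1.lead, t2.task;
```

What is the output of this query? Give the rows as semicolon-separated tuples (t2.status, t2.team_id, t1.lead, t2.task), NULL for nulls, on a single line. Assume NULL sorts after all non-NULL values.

(closed, 2, Uma, Review); (closed, 2, NULL, Review); (hold, 2, Uma, NULL); (hold, 2, NULL, NULL); (pending, 2, Uma, Deploy); (pending, 2, Uma, Deploy); (pending, 2, Uma, NULL); (pending, 2, NULL, Deploy); (pending, 2, NULL, Deploy); (pending, 2, NULL, NULL); (NULL, NULL, Alice, NULL); (NULL, NULL, Bob, NULL); (NULL, NULL, Yara, NULL); (NULL, NULL, NULL, NULL); (NULL, NULL, NULL, NULL); (NULL, NULL, NULL, NULL)

LEFT JOIN keeps every row from `teams`; unmatched rows get NULL for `tasks`'s columns.
Matching on t1.team_id <= t2.team_id. A NULL in a compared column never satisfies the condition.
- t1 row (team_id=4): no match → kept, t2 columns NULL.
- t1 row (team_id=8): no match → kept, t2 columns NULL.
- t1 row (team_id=6): no match → kept, t2 columns NULL.
- t1 row (team_id=8): no match → kept, t2 columns NULL.
- t1 row (team_id=NULL): no match → kept, t2 columns NULL.
- t1 row (team_id=2): matches 5 t2 row(s) → 5 output row(s).
- t1 row (team_id=2): matches 5 t2 row(s) → 5 output row(s).
- t1 row (team_id=8): no match → kept, t2 columns NULL.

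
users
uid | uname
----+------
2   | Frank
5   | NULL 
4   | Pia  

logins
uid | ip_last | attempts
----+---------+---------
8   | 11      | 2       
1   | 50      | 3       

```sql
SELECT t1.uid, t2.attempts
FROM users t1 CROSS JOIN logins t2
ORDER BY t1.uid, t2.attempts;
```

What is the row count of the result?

6

CROSS JOIN pairs every row of `users` with every row of `logins`: 3 × 2 = 6 rows.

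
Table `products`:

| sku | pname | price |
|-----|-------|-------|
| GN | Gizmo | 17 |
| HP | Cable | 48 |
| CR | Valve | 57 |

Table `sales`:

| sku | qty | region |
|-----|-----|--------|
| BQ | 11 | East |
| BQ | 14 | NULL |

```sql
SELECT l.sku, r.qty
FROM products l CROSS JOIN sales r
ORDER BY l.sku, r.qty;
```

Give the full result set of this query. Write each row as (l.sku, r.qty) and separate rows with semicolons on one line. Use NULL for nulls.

(CR, 11); (CR, 14); (GN, 11); (GN, 14); (HP, 11); (HP, 14)

CROSS JOIN pairs every row of `products` with every row of `sales`: 3 × 2 = 6 rows.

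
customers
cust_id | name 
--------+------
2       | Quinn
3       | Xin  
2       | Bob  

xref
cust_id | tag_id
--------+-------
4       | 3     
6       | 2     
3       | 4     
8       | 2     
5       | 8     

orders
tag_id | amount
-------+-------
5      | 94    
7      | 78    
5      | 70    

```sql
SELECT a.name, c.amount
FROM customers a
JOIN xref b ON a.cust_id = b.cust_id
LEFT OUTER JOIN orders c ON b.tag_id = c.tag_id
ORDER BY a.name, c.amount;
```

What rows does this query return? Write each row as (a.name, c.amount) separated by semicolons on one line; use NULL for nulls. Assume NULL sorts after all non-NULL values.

(Xin, NULL)

Joins associate left-to-right: customers INNER JOIN xref on cust_id gives 1 intermediate row(s).
Then LEFT JOIN `orders c` on tag_id: each of those 1 rows is kept; rows whose b.tag_id has no match in c get NULL for c's columns.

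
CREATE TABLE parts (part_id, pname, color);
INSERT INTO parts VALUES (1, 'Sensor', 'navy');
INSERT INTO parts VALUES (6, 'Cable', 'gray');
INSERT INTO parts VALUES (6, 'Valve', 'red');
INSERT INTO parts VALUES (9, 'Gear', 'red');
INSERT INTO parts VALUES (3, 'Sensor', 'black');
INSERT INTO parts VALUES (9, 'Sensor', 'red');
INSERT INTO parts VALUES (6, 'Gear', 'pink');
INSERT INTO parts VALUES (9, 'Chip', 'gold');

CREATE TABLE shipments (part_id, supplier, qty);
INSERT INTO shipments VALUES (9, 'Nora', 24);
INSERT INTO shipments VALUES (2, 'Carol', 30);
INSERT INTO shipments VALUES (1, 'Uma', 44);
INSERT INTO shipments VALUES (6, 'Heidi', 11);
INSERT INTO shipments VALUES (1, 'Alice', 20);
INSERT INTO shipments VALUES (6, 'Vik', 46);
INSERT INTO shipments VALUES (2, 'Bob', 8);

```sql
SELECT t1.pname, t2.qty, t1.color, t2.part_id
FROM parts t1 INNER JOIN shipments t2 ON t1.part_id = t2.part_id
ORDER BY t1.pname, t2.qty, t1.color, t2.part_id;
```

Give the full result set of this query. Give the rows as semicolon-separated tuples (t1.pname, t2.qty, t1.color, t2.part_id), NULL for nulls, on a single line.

(Cable, 11, gray, 6); (Cable, 46, gray, 6); (Chip, 24, gold, 9); (Gear, 11, pink, 6); (Gear, 24, red, 9); (Gear, 46, pink, 6); (Sensor, 20, navy, 1); (Sensor, 24, red, 9); (Sensor, 44, navy, 1); (Valve, 11, red, 6); (Valve, 46, red, 6)

INNER JOIN keeps only pairs where the ON condition holds.
Matching on t1.part_id = t2.part_id.
- part_id=1: 2 matching t2 row(s), so 2 row(s) emitted.
- part_id=6: 2 matching t2 row(s), so 2 row(s) emitted.
- part_id=6: 2 matching t2 row(s), so 2 row(s) emitted.
- part_id=9: 1 matching t2 row(s), so 1 row(s) emitted.
- part_id=3: no matching t2 row, dropped.
- part_id=9: 1 matching t2 row(s), so 1 row(s) emitted.
- part_id=6: 2 matching t2 row(s), so 2 row(s) emitted.
- part_id=9: 1 matching t2 row(s), so 1 row(s) emitted.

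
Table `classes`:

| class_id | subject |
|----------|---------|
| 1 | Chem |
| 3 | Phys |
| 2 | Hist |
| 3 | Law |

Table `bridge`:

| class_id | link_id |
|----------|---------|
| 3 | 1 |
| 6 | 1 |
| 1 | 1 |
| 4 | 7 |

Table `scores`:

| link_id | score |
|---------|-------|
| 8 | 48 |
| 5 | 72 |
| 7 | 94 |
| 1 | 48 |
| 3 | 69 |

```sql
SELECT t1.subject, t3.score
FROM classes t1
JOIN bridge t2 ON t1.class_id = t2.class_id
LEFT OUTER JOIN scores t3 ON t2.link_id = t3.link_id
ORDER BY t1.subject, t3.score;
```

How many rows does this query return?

Step 1 — t1 INNER JOIN t2 on class_id → 3 row(s).
Then LEFT JOIN `scores t3` on link_id: each of those 3 rows is kept; rows whose t2.link_id has no match in t3 get NULL for t3's columns.
Result: 3 row(s).

3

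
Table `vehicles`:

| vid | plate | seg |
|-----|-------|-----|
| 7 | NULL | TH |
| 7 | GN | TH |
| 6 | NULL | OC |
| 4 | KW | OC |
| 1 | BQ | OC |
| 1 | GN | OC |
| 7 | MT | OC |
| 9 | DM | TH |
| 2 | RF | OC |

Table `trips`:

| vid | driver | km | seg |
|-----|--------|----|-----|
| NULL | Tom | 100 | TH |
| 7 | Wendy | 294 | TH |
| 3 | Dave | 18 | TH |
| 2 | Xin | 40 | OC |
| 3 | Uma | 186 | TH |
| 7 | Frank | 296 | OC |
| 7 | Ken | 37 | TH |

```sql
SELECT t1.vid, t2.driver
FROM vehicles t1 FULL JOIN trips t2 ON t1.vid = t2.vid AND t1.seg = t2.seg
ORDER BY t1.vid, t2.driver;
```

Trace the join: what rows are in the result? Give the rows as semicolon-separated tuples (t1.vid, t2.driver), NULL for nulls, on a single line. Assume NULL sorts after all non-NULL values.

FULL OUTER JOIN keeps every row from both sides; unmatched rows get NULL for the other side's columns.
Matching on t1.vid = t2.vid AND t1.seg = t2.seg. A NULL in a compared column never satisfies the condition.
- vid=7, seg=TH: 2 matching t2 row(s), so 2 row(s) emitted.
- vid=7, seg=TH: 2 matching t2 row(s), so 2 row(s) emitted.
- vid=6, seg=OC: no t2 row matches, row kept with t2 columns NULL.
- vid=4, seg=OC: no t2 row matches, row kept with t2 columns NULL.
- vid=1, seg=OC: no t2 row matches, row kept with t2 columns NULL.
- vid=1, seg=OC: no t2 row matches, row kept with t2 columns NULL.
- vid=7, seg=OC: 1 matching t2 row(s), so 1 row(s) emitted.
- vid=9, seg=TH: no t2 row matches, row kept with t2 columns NULL.
- vid=2, seg=OC: 1 matching t2 row(s), so 1 row(s) emitted.
- plus 3 unmatched t2 row(s), each kept with NULL t1 columns.

(1, NULL); (1, NULL); (2, Xin); (4, NULL); (6, NULL); (7, Frank); (7, Ken); (7, Ken); (7, Wendy); (7, Wendy); (9, NULL); (NULL, Dave); (NULL, Tom); (NULL, Uma)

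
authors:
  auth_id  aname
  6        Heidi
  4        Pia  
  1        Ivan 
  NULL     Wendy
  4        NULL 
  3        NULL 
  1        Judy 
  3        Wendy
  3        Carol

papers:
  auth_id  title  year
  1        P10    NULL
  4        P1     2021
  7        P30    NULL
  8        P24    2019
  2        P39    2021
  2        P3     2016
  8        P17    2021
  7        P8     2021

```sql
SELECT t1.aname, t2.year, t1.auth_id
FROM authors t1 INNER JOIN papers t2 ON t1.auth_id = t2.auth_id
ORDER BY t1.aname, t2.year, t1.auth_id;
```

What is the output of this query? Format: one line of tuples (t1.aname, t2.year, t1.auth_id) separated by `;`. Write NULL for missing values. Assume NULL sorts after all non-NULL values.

(Ivan, NULL, 1); (Judy, NULL, 1); (Pia, 2021, 4); (NULL, 2021, 4)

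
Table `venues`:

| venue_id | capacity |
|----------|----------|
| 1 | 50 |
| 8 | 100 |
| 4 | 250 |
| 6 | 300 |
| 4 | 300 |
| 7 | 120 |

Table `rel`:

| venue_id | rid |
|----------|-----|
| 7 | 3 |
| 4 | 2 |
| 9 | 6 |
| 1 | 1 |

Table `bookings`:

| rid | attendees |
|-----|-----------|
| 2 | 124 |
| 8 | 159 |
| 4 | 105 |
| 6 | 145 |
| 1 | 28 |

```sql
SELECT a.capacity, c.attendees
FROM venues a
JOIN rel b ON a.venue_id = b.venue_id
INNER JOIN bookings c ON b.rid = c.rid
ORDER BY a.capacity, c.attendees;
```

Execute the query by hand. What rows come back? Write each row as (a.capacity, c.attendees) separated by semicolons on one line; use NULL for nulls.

(50, 28); (250, 124); (300, 124)

Joins associate left-to-right: venues INNER JOIN rel on venue_id gives 4 intermediate row(s).
Then INNER JOIN `bookings c` on rid: keep only rows whose b.rid appears in c.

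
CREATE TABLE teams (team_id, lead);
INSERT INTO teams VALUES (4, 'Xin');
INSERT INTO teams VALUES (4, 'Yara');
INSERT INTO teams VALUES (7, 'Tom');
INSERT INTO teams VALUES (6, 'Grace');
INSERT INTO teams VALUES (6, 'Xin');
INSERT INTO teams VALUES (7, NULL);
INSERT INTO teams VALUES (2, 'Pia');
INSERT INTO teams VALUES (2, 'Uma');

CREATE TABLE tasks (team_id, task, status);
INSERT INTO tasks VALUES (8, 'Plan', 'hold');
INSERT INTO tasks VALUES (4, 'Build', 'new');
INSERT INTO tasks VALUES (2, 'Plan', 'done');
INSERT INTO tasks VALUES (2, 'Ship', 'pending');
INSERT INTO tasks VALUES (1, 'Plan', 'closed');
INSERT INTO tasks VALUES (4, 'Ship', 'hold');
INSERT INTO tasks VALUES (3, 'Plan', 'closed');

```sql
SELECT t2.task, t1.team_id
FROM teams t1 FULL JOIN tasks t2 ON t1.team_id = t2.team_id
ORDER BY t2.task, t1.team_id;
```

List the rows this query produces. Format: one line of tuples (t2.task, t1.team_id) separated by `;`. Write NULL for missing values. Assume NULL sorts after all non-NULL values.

(Build, 4); (Build, 4); (Plan, 2); (Plan, 2); (Plan, NULL); (Plan, NULL); (Plan, NULL); (Ship, 2); (Ship, 2); (Ship, 4); (Ship, 4); (NULL, 6); (NULL, 6); (NULL, 7); (NULL, 7)

FULL OUTER JOIN keeps every row from both sides; unmatched rows get NULL for the other side's columns.
Matching on t1.team_id = t2.team_id.
- t1[0] team_id=4 → 2 match(es) in t2 → 2 row(s).
- t1[1] team_id=4 → 2 match(es) in t2 → 2 row(s).
- t1[2] team_id=7 → no match; kept with NULLs on the t2 side.
- t1[3] team_id=6 → no match; kept with NULLs on the t2 side.
- t1[4] team_id=6 → no match; kept with NULLs on the t2 side.
- t1[5] team_id=7 → no match; kept with NULLs on the t2 side.
- t1[6] team_id=2 → 2 match(es) in t2 → 2 row(s).
- t1[7] team_id=2 → 2 match(es) in t2 → 2 row(s).
- 3 row(s) from t2 found no t1 partner → padded with NULL.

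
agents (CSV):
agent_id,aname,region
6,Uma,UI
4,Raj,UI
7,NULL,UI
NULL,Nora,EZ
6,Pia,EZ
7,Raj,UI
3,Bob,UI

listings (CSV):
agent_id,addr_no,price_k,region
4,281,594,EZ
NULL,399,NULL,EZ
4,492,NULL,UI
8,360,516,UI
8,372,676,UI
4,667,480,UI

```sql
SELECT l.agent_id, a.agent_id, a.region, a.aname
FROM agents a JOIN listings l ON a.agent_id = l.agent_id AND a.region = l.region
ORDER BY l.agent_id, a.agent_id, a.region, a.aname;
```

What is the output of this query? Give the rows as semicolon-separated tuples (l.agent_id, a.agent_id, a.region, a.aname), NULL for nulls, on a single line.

(4, 4, UI, Raj); (4, 4, UI, Raj)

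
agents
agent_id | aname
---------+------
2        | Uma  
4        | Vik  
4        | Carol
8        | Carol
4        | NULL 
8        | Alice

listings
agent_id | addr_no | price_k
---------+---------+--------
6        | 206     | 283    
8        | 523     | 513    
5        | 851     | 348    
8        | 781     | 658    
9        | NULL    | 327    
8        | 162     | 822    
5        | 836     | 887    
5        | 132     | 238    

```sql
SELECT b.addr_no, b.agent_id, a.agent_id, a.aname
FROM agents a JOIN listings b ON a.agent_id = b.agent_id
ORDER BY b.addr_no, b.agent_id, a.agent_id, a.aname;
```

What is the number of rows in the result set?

6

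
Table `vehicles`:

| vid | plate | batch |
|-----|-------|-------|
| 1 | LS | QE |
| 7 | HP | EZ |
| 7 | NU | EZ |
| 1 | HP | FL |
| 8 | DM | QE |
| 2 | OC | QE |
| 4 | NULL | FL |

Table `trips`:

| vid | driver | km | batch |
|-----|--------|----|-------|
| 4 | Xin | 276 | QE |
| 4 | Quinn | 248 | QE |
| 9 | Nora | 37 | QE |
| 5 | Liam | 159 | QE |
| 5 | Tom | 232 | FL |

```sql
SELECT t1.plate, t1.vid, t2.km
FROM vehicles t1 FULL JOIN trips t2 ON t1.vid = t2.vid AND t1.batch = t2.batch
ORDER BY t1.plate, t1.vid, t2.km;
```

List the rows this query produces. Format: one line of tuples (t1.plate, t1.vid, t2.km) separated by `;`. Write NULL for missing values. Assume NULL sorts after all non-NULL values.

FULL OUTER JOIN keeps every row from both sides; unmatched rows get NULL for the other side's columns.
Matching on t1.vid = t2.vid AND t1.batch = t2.batch.
- t1 (vid=1, batch=QE) has no partner → padded with NULL.
- t1 (vid=7, batch=EZ) has no partner → padded with NULL.
- t1 (vid=7, batch=EZ) has no partner → padded with NULL.
- t1 (vid=1, batch=FL) has no partner → padded with NULL.
- t1 (vid=8, batch=QE) has no partner → padded with NULL.
- t1 (vid=2, batch=QE) has no partner → padded with NULL.
- t1 (vid=4, batch=FL) has no partner → padded with NULL.
- 5 row(s) from t2 found no t1 partner → padded with NULL.

(DM, 8, NULL); (HP, 1, NULL); (HP, 7, NULL); (LS, 1, NULL); (NU, 7, NULL); (OC, 2, NULL); (NULL, 4, NULL); (NULL, NULL, 37); (NULL, NULL, 159); (NULL, NULL, 232); (NULL, NULL, 248); (NULL, NULL, 276)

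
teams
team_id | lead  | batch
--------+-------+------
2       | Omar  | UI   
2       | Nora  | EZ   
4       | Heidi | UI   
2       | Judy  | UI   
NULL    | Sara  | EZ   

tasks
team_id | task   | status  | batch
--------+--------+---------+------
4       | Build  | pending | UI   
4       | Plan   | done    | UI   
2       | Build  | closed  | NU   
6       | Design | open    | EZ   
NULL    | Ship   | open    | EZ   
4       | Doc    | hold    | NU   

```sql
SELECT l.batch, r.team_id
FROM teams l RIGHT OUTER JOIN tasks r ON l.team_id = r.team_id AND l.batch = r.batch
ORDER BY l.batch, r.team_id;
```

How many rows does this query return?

6

RIGHT JOIN keeps every row from `tasks`; unmatched rows get NULL for `teams`'s columns.
Matching on l.team_id = r.team_id AND l.batch = r.batch. A NULL in a compared column never satisfies the condition.
Matched pairs: 2; unmatched r rows kept: 4.
Total: 2 matched + 4 padded = 6 rows.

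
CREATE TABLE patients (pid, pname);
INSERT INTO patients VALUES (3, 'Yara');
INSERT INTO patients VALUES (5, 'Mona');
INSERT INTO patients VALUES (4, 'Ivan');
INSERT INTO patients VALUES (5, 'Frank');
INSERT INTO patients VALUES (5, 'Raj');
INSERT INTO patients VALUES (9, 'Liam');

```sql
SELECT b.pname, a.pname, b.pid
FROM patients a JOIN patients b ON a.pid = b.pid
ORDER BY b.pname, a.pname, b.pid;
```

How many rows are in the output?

INNER JOIN keeps only pairs where the ON condition holds.
Matching on a.pid = b.pid.
Matched pairs: 12.
Total: 12 rows.

12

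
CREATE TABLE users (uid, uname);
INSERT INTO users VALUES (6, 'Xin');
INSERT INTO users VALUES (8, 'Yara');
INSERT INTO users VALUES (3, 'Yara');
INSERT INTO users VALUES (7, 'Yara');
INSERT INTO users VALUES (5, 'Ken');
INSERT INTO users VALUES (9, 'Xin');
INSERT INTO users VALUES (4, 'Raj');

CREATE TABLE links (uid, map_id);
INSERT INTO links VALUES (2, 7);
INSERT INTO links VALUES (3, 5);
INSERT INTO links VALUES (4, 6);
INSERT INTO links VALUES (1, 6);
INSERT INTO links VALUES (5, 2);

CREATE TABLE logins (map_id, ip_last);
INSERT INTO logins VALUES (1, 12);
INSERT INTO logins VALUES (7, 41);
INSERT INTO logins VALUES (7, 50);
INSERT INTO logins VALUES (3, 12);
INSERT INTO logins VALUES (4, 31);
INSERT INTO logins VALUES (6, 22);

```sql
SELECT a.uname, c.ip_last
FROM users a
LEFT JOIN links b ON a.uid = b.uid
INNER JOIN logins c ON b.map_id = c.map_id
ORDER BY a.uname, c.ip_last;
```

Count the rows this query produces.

Step 1 — a LEFT JOIN b on uid → 7 row(s).
Then INNER JOIN `logins c` on map_id: keep only rows whose b.map_id appears in c.
Result: 1 row(s).

1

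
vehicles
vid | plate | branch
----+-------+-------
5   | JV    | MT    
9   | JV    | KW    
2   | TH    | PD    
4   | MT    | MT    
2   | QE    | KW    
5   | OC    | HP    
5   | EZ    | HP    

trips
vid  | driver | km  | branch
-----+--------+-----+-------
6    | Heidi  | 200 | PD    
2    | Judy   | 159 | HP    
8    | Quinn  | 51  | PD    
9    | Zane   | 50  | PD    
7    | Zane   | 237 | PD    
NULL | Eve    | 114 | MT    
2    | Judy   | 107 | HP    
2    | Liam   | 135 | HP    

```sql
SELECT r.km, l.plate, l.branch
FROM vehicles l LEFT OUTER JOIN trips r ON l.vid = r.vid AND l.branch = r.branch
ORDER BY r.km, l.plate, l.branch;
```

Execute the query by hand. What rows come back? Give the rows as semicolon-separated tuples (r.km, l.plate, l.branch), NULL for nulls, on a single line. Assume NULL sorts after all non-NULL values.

(NULL, EZ, HP); (NULL, JV, KW); (NULL, JV, MT); (NULL, MT, MT); (NULL, OC, HP); (NULL, QE, KW); (NULL, TH, PD)

LEFT JOIN keeps every row from `vehicles`; unmatched rows get NULL for `trips`'s columns.
Matching on l.vid = r.vid AND l.branch = r.branch. A NULL in a compared column never satisfies the condition.
Matched pairs: 0; unmatched l rows kept: 7.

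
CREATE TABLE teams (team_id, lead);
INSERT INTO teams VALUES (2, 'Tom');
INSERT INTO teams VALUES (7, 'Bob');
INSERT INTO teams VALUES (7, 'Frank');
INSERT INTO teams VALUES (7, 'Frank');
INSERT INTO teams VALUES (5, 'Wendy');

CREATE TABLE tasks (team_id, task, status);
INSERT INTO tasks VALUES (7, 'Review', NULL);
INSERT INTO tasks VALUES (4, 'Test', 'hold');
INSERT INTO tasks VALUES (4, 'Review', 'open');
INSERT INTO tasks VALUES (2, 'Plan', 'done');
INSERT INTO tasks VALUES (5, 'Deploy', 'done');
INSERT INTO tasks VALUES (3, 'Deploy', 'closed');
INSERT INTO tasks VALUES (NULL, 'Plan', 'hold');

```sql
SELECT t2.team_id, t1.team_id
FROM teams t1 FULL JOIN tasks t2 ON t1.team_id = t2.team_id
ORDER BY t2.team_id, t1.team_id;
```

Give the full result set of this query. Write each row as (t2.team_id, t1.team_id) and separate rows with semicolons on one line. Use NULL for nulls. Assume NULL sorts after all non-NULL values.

FULL OUTER JOIN keeps every row from both sides; unmatched rows get NULL for the other side's columns.
Matching on t1.team_id = t2.team_id. A NULL in a compared column never satisfies the condition.
- t1[0] team_id=2 → 1 match(es) in t2 → 1 row(s).
- t1[1] team_id=7 → 1 match(es) in t2 → 1 row(s).
- t1[2] team_id=7 → 1 match(es) in t2 → 1 row(s).
- t1[3] team_id=7 → 1 match(es) in t2 → 1 row(s).
- t1[4] team_id=5 → 1 match(es) in t2 → 1 row(s).
- 4 t2 row(s) had no t1 match → kept, t1 columns NULL.
After projecting and ordering:
t2.team_id | t1.team_id
2 | 2
3 | NULL
4 | NULL
4 | NULL
5 | 5
7 | 7
7 | 7
7 | 7
NULL | NULL

(2, 2); (3, NULL); (4, NULL); (4, NULL); (5, 5); (7, 7); (7, 7); (7, 7); (NULL, NULL)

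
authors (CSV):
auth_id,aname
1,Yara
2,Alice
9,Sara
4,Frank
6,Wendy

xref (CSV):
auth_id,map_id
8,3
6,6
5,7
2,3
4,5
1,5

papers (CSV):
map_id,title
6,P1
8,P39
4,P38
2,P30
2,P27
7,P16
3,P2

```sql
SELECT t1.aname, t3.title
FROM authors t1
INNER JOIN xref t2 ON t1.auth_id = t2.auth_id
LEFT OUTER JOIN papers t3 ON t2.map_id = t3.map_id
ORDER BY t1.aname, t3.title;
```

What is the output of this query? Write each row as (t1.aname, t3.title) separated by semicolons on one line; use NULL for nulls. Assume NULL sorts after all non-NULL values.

Evaluate left to right. First `authors t1 INNER JOIN xref t2` on auth_id: 4 row(s).
Then LEFT JOIN `papers t3` on map_id: each of those 4 rows is kept; rows whose t2.map_id has no match in t3 get NULL for t3's columns.

(Alice, P2); (Frank, NULL); (Wendy, P1); (Yara, NULL)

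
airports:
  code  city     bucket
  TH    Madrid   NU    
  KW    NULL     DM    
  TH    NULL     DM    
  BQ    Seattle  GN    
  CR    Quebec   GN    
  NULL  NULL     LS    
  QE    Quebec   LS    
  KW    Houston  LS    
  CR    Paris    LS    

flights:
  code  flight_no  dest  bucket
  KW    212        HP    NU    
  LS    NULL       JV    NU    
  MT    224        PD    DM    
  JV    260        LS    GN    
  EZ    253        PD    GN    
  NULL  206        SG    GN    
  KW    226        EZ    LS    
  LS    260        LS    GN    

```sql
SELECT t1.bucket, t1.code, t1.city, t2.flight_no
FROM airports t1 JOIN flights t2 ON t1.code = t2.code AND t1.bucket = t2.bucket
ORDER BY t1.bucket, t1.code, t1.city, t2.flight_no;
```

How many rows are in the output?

1

INNER JOIN keeps only pairs where the ON condition holds.
Matching on t1.code = t2.code AND t1.bucket = t2.bucket. A NULL in a compared column never satisfies the condition.
- code=TH, bucket=NU: no matching t2 row, dropped.
- code=KW, bucket=DM: no matching t2 row, dropped.
- code=TH, bucket=DM: no matching t2 row, dropped.
- code=BQ, bucket=GN: no matching t2 row, dropped.
- code=CR, bucket=GN: no matching t2 row, dropped.
- code=NULL, bucket=LS: no matching t2 row, dropped.
- code=QE, bucket=LS: no matching t2 row, dropped.
- code=KW, bucket=LS: 1 matching t2 row(s), so 1 row(s) emitted.
- code=CR, bucket=LS: no matching t2 row, dropped.
Total: 1 rows.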